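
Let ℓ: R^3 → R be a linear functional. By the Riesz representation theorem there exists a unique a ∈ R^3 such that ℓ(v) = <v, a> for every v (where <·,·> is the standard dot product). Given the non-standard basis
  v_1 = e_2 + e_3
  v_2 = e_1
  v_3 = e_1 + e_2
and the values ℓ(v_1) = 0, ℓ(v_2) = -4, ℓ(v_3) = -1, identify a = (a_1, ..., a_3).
a = (-4, 3, -3)

Write a = (a_1, ..., a_3) in the standard basis. For each basis vector v_i, ℓ(v_i) = <v_i, a> is a linear equation in the a_j's. Collect the n equations into a matrix system V a = ℓ, where row i of V is v_i (expressed in the standard basis). Since V is invertible (lower-triangular with 1s on the diagonal, up to permutation), solve by back-substitution:
  V =
[[0, 1, 1],
 [1, 0, 0],
 [1, 1, 0]]
  V a = (0, -4, -1)
Solving gives a = (-4, 3, -3).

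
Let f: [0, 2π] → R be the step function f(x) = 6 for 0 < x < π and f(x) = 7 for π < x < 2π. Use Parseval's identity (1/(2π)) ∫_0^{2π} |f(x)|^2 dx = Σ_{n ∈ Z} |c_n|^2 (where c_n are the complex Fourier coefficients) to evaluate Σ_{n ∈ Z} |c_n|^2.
Σ |c_n|^2 = 85/2

Parseval equates the L^2 energy of f (normalised by 1/(2π)) with the ℓ^2 sum of its Fourier coefficients: (1/(2π)) ∫_0^{2π} |f|^2 = Σ |c_n|^2.
Compute the left side: (1/(2π)) [∫_0^π 6^2 dx + ∫_π^{2π} 7^2 dx] = (1/(2π)) · (36π + 49π) = (36 + 49)/2 = 85/2.
So Σ_{n ∈ Z} |c_n|^2 = 85/2.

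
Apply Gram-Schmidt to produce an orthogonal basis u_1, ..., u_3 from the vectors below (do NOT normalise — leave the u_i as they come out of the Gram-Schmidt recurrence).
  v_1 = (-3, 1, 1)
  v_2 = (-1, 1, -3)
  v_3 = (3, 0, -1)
Orthogonal basis:
  u_1 = (-3, 1, 1)
  u_2 = (-8/11, 10/11, -34/11)
  u_3 = (1/3, 5/6, 1/6)

Apply the Gram-Schmidt recurrence
  u_1 = v_1
  u_i = v_i − Σ_{j<i} ((v_i · u_j) / (u_j · u_j)) · u_j.

Step by step this gives:
  u_1 = (-3, 1, 1)
  u_2 = (-8/11, 10/11, -34/11)
  u_3 = (1/3, 5/6, 1/6)

Orthogonality check:
  u_2 · u_1 = 0 (should be 0)
  u_3 · u_1 = 0 (should be 0)
  u_3 · u_2 = 0 (should be 0)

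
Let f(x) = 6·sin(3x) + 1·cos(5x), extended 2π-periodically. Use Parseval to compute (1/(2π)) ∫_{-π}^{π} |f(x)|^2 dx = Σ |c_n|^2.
Σ |c_n|^2 = 37/2

Expand |f|^2 and use orthogonality of {sin(nx), cos(mx)} on [-π, π]:
  ∫_{-π}^{π} sin(nx)^2 dx = π, ∫ cos(mx)^2 dx = π, and cross terms integrate to 0.
So ∫_{-π}^{π} f(x)^2 dx = 6^2 · π + 1^2 · π = (36 + 1)π.
Divide by 2π: (36 + 1)/2 = 37/2.
By Parseval, this equals Σ |c_n|^2.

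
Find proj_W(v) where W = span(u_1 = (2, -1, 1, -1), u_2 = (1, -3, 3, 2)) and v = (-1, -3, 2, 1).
proj_W(v) = (0, -2, 2, 2)

Set up U = [u_1 | ... | u_2] ∈ R^(4×2). The projector onto W = col(U) is P = U (U^T U)^(-1) U^T.
Compute U^T U =
  [7, 6]
  [6, 23],
and U^T v = (2, 16).
Solve U^T U · c = U^T v for the coefficients: c = (-2/5, 4/5). The projection is proj_W(v) = U c.
Check: (v - proj_W(v)) · u_1 = 0  (should be 0).
Check: (v - proj_W(v)) · u_2 = 0  (should be 0).
Result: proj_W(v) = (0, -2, 2, 2).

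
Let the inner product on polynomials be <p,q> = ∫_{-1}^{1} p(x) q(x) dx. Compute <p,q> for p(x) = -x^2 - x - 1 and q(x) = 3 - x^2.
<p,q> = -104/15

Expand the product: p(x)·q(x) = x^4 + x^3 - 2*x^2 - 3*x - 3.
∫_{-1}^{1} of each monomial x^k gives [2/(k+1) if k even, 0 if k odd]. Integrating term-by-term (or equivalently evaluating the antiderivative F(x) = x^5/5 + x^4/4 - 2*x^3/3 - 3*x^2/2 - 3*x at the endpoints):
  F(1) − F(−1) = -283/60 − (133/60) = -104/15.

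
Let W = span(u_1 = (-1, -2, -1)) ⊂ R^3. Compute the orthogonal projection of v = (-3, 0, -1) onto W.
proj_W(v) = (-2/3, -4/3, -2/3)

Set up U = [u_1 | ... | u_1] ∈ R^(3×1). The projector onto W = col(U) is P = U (U^T U)^(-1) U^T.
Compute U^T U =
  [6],
and U^T v = (4).
Solve U^T U · c = U^T v for the coefficients: c = (2/3). The projection is proj_W(v) = U c.
Check: (v - proj_W(v)) · u_1 = 0  (should be 0).
Result: proj_W(v) = (-2/3, -4/3, -2/3).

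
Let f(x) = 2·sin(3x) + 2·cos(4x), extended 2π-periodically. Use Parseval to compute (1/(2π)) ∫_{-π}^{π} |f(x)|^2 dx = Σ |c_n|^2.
Σ |c_n|^2 = 4

Expand |f|^2 and use orthogonality of {sin(nx), cos(mx)} on [-π, π]:
  ∫_{-π}^{π} sin(nx)^2 dx = π, ∫ cos(mx)^2 dx = π, and cross terms integrate to 0.
So ∫_{-π}^{π} f(x)^2 dx = 2^2 · π + 2^2 · π = (4 + 4)π.
Divide by 2π: (4 + 4)/2 = 4.
By Parseval, this equals Σ |c_n|^2.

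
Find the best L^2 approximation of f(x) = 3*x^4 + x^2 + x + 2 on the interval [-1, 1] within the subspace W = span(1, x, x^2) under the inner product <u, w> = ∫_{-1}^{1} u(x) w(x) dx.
g(x) = 25*x^2/7 + x + 61/35

The best approximation g ∈ W is the orthogonal projection of f onto W. Writing g = a_0 + a_1 x + a_2 x^2, the coefficients solve the normal equations G · a = b where
  G_{ij} = <φ_i, φ_j> and b_i = <f, φ_i>, with φ_0 = 1, φ_1 = x, φ_2 = x^2.
G =
  [2, 0, 2/3]
  [0, 2/3, 0]
  [2/3, 0, 2/5],
b = (88/15, 2/3, 272/105).
Solving gives a_0 = 61/35, a_1 = 1, a_2 = 25/7, so
  g(x) = 25*x^2/7 + x + 61/35.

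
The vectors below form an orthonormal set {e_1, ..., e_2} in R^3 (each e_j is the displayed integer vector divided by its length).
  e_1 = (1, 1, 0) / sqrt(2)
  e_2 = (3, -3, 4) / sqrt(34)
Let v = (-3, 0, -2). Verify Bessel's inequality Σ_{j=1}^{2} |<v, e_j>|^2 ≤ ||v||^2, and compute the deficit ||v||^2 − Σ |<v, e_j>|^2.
Σ |<v, e_j>|^2 = 13; ||v||^2 = 13; deficit = 0

Write each e_j = u_j / sqrt(<u_j, u_j>) where u_j is the displayed integer vector. Then <v, e_j> = <v, u_j> / sqrt(<u_j, u_j>), so |<v, e_j>|^2 = <v, u_j>^2 / <u_j, u_j>.
Coefficients: <v, e_1> = -3/sqrt(2), <v, e_2> = -17/sqrt(34).
Square and sum: Σ |<v, e_j>|^2 = 13.
Compute ||v||^2 = v·v = 13.
Deficit = 13 − 13 = 0 ≥ 0, confirming Bessel's inequality. (The deficit equals ||v − Σ <v,e_j> e_j||^2, the squared distance from v to span{e_j}.)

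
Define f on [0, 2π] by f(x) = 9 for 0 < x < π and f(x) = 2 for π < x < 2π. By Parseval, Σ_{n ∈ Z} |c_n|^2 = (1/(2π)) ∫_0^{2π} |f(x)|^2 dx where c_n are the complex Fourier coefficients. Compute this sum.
Σ |c_n|^2 = 85/2

Parseval equates the L^2 energy of f (normalised by 1/(2π)) with the ℓ^2 sum of its Fourier coefficients: (1/(2π)) ∫_0^{2π} |f|^2 = Σ |c_n|^2.
Compute the left side: (1/(2π)) [∫_0^π 9^2 dx + ∫_π^{2π} 2^2 dx] = (1/(2π)) · (81π + 4π) = (81 + 4)/2 = 85/2.
So Σ_{n ∈ Z} |c_n|^2 = 85/2.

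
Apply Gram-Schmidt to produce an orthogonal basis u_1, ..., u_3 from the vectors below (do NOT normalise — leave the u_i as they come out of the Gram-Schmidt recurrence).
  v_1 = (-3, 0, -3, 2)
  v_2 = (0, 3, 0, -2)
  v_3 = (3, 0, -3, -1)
Orthogonal basis:
  u_1 = (-3, 0, -3, 2)
  u_2 = (-6/11, 3, -6/11, -18/11)
  u_3 = (14/5, -2/5, -16/5, -3/5)

Apply the Gram-Schmidt recurrence
  u_1 = v_1
  u_i = v_i − Σ_{j<i} ((v_i · u_j) / (u_j · u_j)) · u_j.

Step by step this gives:
  u_1 = (-3, 0, -3, 2)
  u_2 = (-6/11, 3, -6/11, -18/11)
  u_3 = (14/5, -2/5, -16/5, -3/5)

Orthogonality check:
  u_2 · u_1 = 0 (should be 0)
  u_3 · u_1 = 0 (should be 0)
  u_3 · u_2 = 0 (should be 0)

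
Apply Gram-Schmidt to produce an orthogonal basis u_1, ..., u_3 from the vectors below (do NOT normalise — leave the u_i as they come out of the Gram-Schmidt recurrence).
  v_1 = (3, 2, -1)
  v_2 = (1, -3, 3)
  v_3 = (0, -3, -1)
Orthogonal basis:
  u_1 = (3, 2, -1)
  u_2 = (16/7, -15/7, 18/7)
  u_3 = (123/230, -41/23, -451/230)

Apply the Gram-Schmidt recurrence
  u_1 = v_1
  u_i = v_i − Σ_{j<i} ((v_i · u_j) / (u_j · u_j)) · u_j.

Step by step this gives:
  u_1 = (3, 2, -1)
  u_2 = (16/7, -15/7, 18/7)
  u_3 = (123/230, -41/23, -451/230)

Orthogonality check:
  u_2 · u_1 = 0 (should be 0)
  u_3 · u_1 = 0 (should be 0)
  u_3 · u_2 = 0 (should be 0)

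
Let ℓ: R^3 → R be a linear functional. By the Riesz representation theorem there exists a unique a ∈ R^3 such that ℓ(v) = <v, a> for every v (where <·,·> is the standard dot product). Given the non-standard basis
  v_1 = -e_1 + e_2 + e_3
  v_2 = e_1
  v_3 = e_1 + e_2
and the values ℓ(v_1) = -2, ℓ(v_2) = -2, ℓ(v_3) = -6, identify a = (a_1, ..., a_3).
a = (-2, -4, 0)

Write a = (a_1, ..., a_3) in the standard basis. For each basis vector v_i, ℓ(v_i) = <v_i, a> is a linear equation in the a_j's. Collect the n equations into a matrix system V a = ℓ, where row i of V is v_i (expressed in the standard basis). Since V is invertible (lower-triangular with 1s on the diagonal, up to permutation), solve by back-substitution:
  V =
[[-1, 1, 1],
 [1, 0, 0],
 [1, 1, 0]]
  V a = (-2, -2, -6)
Solving gives a = (-2, -4, 0).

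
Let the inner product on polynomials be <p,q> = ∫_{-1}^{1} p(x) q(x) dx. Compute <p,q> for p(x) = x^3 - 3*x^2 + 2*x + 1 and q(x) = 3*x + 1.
<p,q> = 26/5

Expand the product: p(x)·q(x) = 3*x^4 - 8*x^3 + 3*x^2 + 5*x + 1.
∫_{-1}^{1} of each monomial x^k gives [2/(k+1) if k even, 0 if k odd]. Integrating term-by-term (or equivalently evaluating the antiderivative F(x) = 3*x^5/5 - 2*x^4 + x^3 + 5*x^2/2 + x at the endpoints):
  F(1) − F(−1) = 31/10 − (-21/10) = 26/5.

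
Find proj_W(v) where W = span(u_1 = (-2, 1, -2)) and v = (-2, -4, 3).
proj_W(v) = (4/3, -2/3, 4/3)

Set up U = [u_1 | ... | u_1] ∈ R^(3×1). The projector onto W = col(U) is P = U (U^T U)^(-1) U^T.
Compute U^T U =
  [9],
and U^T v = (-6).
Solve U^T U · c = U^T v for the coefficients: c = (-2/3). The projection is proj_W(v) = U c.
Check: (v - proj_W(v)) · u_1 = 0  (should be 0).
Result: proj_W(v) = (4/3, -2/3, 4/3).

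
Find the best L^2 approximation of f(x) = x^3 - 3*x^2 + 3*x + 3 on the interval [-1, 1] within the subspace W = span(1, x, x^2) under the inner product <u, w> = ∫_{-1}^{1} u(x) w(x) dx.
g(x) = -3*x^2 + 18*x/5 + 3

The best approximation g ∈ W is the orthogonal projection of f onto W. Writing g = a_0 + a_1 x + a_2 x^2, the coefficients solve the normal equations G · a = b where
  G_{ij} = <φ_i, φ_j> and b_i = <f, φ_i>, with φ_0 = 1, φ_1 = x, φ_2 = x^2.
G =
  [2, 0, 2/3]
  [0, 2/3, 0]
  [2/3, 0, 2/5],
b = (4, 12/5, 4/5).
Solving gives a_0 = 3, a_1 = 18/5, a_2 = -3, so
  g(x) = -3*x^2 + 18*x/5 + 3.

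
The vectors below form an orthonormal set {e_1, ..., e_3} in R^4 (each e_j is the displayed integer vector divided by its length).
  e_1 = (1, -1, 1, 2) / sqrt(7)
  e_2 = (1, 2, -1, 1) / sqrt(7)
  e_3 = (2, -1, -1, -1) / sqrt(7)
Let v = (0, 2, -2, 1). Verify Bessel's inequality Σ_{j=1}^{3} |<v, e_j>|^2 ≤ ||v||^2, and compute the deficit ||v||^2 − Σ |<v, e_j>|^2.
Σ |<v, e_j>|^2 = 54/7; ||v||^2 = 9; deficit = 9/7

Write each e_j = u_j / sqrt(<u_j, u_j>) where u_j is the displayed integer vector. Then <v, e_j> = <v, u_j> / sqrt(<u_j, u_j>), so |<v, e_j>|^2 = <v, u_j>^2 / <u_j, u_j>.
Coefficients: <v, e_1> = -2/sqrt(7), <v, e_2> = 7/sqrt(7), <v, e_3> = -1/sqrt(7).
Square and sum: Σ |<v, e_j>|^2 = 54/7.
Compute ||v||^2 = v·v = 9.
Deficit = 9 − 54/7 = 9/7 ≥ 0, confirming Bessel's inequality. (The deficit equals ||v − Σ <v,e_j> e_j||^2, the squared distance from v to span{e_j}.)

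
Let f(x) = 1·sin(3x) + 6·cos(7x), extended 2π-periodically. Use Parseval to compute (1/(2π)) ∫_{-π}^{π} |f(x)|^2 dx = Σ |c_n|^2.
Σ |c_n|^2 = 37/2

Expand |f|^2 and use orthogonality of {sin(nx), cos(mx)} on [-π, π]:
  ∫_{-π}^{π} sin(nx)^2 dx = π, ∫ cos(mx)^2 dx = π, and cross terms integrate to 0.
So ∫_{-π}^{π} f(x)^2 dx = 1^2 · π + 6^2 · π = (1 + 36)π.
Divide by 2π: (1 + 36)/2 = 37/2.
By Parseval, this equals Σ |c_n|^2.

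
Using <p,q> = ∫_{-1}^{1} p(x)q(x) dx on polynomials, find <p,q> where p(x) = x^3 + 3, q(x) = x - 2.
<p,q> = -58/5

Expand the product: p(x)·q(x) = x^4 - 2*x^3 + 3*x - 6.
∫_{-1}^{1} of each monomial x^k gives [2/(k+1) if k even, 0 if k odd]. Integrating term-by-term (or equivalently evaluating the antiderivative F(x) = x^5/5 - x^4/2 + 3*x^2/2 - 6*x at the endpoints):
  F(1) − F(−1) = -24/5 − (34/5) = -58/5.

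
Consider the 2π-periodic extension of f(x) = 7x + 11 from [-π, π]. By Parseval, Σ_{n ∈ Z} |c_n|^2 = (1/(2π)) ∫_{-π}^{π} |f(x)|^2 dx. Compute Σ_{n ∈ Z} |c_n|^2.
Σ |c_n|^2 = 49π^2/3 + 121

Expand and integrate term by term over [-π, π]:
  ∫ (7x)^2 dx = 49·(2π^3/3); ∫ 2·7·(11)·x dx = 0 (odd integrand); ∫ 11^2 dx = 121·2π.
So (1/(2π)) ∫_{-π}^{π} (7x + 11)^2 dx = 49π^2/3 + 121 = 49π^2/3 + 121.
Parseval ⇒ Σ |c_n|^2 = 49π^2/3 + 121.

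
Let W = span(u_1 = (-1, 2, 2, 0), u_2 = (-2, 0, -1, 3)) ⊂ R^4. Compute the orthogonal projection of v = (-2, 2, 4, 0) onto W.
proj_W(v) = (-14/9, 28/9, 28/9, 0)

Set up U = [u_1 | ... | u_2] ∈ R^(4×2). The projector onto W = col(U) is P = U (U^T U)^(-1) U^T.
Compute U^T U =
  [9, 0]
  [0, 14],
and U^T v = (14, 0).
Solve U^T U · c = U^T v for the coefficients: c = (14/9, 0). The projection is proj_W(v) = U c.
Check: (v - proj_W(v)) · u_1 = 0  (should be 0).
Check: (v - proj_W(v)) · u_2 = 0  (should be 0).
Result: proj_W(v) = (-14/9, 28/9, 28/9, 0).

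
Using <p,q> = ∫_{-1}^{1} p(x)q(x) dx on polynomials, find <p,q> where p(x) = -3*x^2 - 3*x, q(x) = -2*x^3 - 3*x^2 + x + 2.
<p,q> = 0

Expand the product: p(x)·q(x) = 6*x^5 + 15*x^4 + 6*x^3 - 9*x^2 - 6*x.
∫_{-1}^{1} of each monomial x^k gives [2/(k+1) if k even, 0 if k odd]. Integrating term-by-term (or equivalently evaluating the antiderivative F(x) = x^6 + 3*x^5 + 3*x^4/2 - 3*x^3 - 3*x^2 at the endpoints):
  F(1) − F(−1) = -1/2 − (-1/2) = 0.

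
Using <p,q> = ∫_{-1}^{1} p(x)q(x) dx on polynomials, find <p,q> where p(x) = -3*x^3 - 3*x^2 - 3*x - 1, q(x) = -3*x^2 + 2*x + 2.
<p,q> = -44/5

Expand the product: p(x)·q(x) = 9*x^5 + 3*x^4 - 3*x^3 - 9*x^2 - 8*x - 2.
∫_{-1}^{1} of each monomial x^k gives [2/(k+1) if k even, 0 if k odd]. Integrating term-by-term (or equivalently evaluating the antiderivative F(x) = 3*x^6/2 + 3*x^5/5 - 3*x^4/4 - 3*x^3 - 4*x^2 - 2*x at the endpoints):
  F(1) − F(−1) = -153/20 − (23/20) = -44/5.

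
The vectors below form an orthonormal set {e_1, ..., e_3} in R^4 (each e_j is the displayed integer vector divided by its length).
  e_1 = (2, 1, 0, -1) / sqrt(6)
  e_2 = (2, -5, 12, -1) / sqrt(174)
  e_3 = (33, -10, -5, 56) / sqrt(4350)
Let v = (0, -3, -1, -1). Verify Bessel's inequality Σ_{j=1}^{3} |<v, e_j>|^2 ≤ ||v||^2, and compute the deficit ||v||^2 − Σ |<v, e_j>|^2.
Σ |<v, e_j>|^2 = 43/50; ||v||^2 = 11; deficit = 507/50

Write each e_j = u_j / sqrt(<u_j, u_j>) where u_j is the displayed integer vector. Then <v, e_j> = <v, u_j> / sqrt(<u_j, u_j>), so |<v, e_j>|^2 = <v, u_j>^2 / <u_j, u_j>.
Coefficients: <v, e_1> = -2/sqrt(6), <v, e_2> = 4/sqrt(174), <v, e_3> = -21/sqrt(4350).
Square and sum: Σ |<v, e_j>|^2 = 43/50.
Compute ||v||^2 = v·v = 11.
Deficit = 11 − 43/50 = 507/50 ≥ 0, confirming Bessel's inequality. (The deficit equals ||v − Σ <v,e_j> e_j||^2, the squared distance from v to span{e_j}.)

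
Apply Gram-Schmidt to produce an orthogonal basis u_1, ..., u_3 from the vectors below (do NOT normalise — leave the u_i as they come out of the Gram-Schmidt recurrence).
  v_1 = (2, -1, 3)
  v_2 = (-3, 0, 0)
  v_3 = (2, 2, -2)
Orthogonal basis:
  u_1 = (2, -1, 3)
  u_2 = (-15/7, -3/7, 9/7)
  u_3 = (0, 6/5, 2/5)

Apply the Gram-Schmidt recurrence
  u_1 = v_1
  u_i = v_i − Σ_{j<i} ((v_i · u_j) / (u_j · u_j)) · u_j.

Step by step this gives:
  u_1 = (2, -1, 3)
  u_2 = (-15/7, -3/7, 9/7)
  u_3 = (0, 6/5, 2/5)

Orthogonality check:
  u_2 · u_1 = 0 (should be 0)
  u_3 · u_1 = 0 (should be 0)
  u_3 · u_2 = 0 (should be 0)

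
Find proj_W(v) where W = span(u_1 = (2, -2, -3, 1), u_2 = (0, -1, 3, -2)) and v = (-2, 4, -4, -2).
proj_W(v) = (-272/171, 506/171, -98/57, 332/171)

Set up U = [u_1 | ... | u_2] ∈ R^(4×2). The projector onto W = col(U) is P = U (U^T U)^(-1) U^T.
Compute U^T U =
  [18, -9]
  [-9, 14],
and U^T v = (-2, -12).
Solve U^T U · c = U^T v for the coefficients: c = (-136/171, -26/19). The projection is proj_W(v) = U c.
Check: (v - proj_W(v)) · u_1 = 0  (should be 0).
Check: (v - proj_W(v)) · u_2 = 0  (should be 0).
Result: proj_W(v) = (-272/171, 506/171, -98/57, 332/171).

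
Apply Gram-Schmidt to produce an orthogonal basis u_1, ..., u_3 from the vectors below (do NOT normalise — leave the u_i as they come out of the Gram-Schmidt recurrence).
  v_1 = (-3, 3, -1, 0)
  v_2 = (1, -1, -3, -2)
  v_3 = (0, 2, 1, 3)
Orthogonal basis:
  u_1 = (-3, 3, -1, 0)
  u_2 = (10/19, -10/19, -60/19, -2)
  u_3 = (80/69, 58/69, -22/23, 110/69)

Apply the Gram-Schmidt recurrence
  u_1 = v_1
  u_i = v_i − Σ_{j<i} ((v_i · u_j) / (u_j · u_j)) · u_j.

Step by step this gives:
  u_1 = (-3, 3, -1, 0)
  u_2 = (10/19, -10/19, -60/19, -2)
  u_3 = (80/69, 58/69, -22/23, 110/69)

Orthogonality check:
  u_2 · u_1 = 0 (should be 0)
  u_3 · u_1 = 0 (should be 0)
  u_3 · u_2 = 0 (should be 0)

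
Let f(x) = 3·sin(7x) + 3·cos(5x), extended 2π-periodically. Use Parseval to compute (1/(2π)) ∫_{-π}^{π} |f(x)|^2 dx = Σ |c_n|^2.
Σ |c_n|^2 = 9

Expand |f|^2 and use orthogonality of {sin(nx), cos(mx)} on [-π, π]:
  ∫_{-π}^{π} sin(nx)^2 dx = π, ∫ cos(mx)^2 dx = π, and cross terms integrate to 0.
So ∫_{-π}^{π} f(x)^2 dx = 3^2 · π + 3^2 · π = (9 + 9)π.
Divide by 2π: (9 + 9)/2 = 9.
By Parseval, this equals Σ |c_n|^2.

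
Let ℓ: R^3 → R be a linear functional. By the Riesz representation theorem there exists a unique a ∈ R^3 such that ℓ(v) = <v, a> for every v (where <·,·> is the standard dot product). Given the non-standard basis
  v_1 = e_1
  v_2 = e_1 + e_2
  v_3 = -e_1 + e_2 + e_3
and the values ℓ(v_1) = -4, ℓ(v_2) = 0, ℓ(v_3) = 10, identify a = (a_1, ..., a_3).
a = (-4, 4, 2)

Write a = (a_1, ..., a_3) in the standard basis. For each basis vector v_i, ℓ(v_i) = <v_i, a> is a linear equation in the a_j's. Collect the n equations into a matrix system V a = ℓ, where row i of V is v_i (expressed in the standard basis). Since V is invertible (lower-triangular with 1s on the diagonal, up to permutation), solve by back-substitution:
  V =
[[1, 0, 0],
 [1, 1, 0],
 [-1, 1, 1]]
  V a = (-4, 0, 10)
Solving gives a = (-4, 4, 2).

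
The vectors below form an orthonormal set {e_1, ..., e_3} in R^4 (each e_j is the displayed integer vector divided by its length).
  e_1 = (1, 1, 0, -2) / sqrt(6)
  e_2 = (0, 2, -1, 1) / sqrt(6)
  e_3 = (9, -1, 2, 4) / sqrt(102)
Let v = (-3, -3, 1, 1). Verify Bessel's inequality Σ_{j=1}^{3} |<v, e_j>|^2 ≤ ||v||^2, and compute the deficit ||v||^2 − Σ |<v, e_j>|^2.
Σ |<v, e_j>|^2 = 1012/51; ||v||^2 = 20; deficit = 8/51

Write each e_j = u_j / sqrt(<u_j, u_j>) where u_j is the displayed integer vector. Then <v, e_j> = <v, u_j> / sqrt(<u_j, u_j>), so |<v, e_j>|^2 = <v, u_j>^2 / <u_j, u_j>.
Coefficients: <v, e_1> = -8/sqrt(6), <v, e_2> = -6/sqrt(6), <v, e_3> = -18/sqrt(102).
Square and sum: Σ |<v, e_j>|^2 = 1012/51.
Compute ||v||^2 = v·v = 20.
Deficit = 20 − 1012/51 = 8/51 ≥ 0, confirming Bessel's inequality. (The deficit equals ||v − Σ <v,e_j> e_j||^2, the squared distance from v to span{e_j}.)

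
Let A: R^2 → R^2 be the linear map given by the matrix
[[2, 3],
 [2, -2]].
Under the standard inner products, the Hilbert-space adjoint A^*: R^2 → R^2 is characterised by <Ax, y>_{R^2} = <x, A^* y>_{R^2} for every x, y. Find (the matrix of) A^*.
A^* = A^T =
[[2, 2],
 [3, -2]]

For real matrices with standard dot products, the defining identity <Ax, y> = <x, A^* y> gives (Ax)^T y = x^T (A^*) y, i.e. x^T A^T y = x^T (A^*) y. Since this holds for all x, y, we must have A^* = A^T. Therefore
A^* =
[[2, 2],
 [3, -2]].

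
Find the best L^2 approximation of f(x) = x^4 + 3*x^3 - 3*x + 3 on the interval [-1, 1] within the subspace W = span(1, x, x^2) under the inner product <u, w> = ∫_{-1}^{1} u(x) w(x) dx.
g(x) = 6*x^2/7 - 6*x/5 + 102/35

The best approximation g ∈ W is the orthogonal projection of f onto W. Writing g = a_0 + a_1 x + a_2 x^2, the coefficients solve the normal equations G · a = b where
  G_{ij} = <φ_i, φ_j> and b_i = <f, φ_i>, with φ_0 = 1, φ_1 = x, φ_2 = x^2.
G =
  [2, 0, 2/3]
  [0, 2/3, 0]
  [2/3, 0, 2/5],
b = (32/5, -4/5, 16/7).
Solving gives a_0 = 102/35, a_1 = -6/5, a_2 = 6/7, so
  g(x) = 6*x^2/7 - 6*x/5 + 102/35.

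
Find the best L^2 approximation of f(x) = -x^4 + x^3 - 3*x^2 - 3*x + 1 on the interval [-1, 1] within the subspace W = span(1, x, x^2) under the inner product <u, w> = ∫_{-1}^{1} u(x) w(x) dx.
g(x) = -27*x^2/7 - 12*x/5 + 38/35

The best approximation g ∈ W is the orthogonal projection of f onto W. Writing g = a_0 + a_1 x + a_2 x^2, the coefficients solve the normal equations G · a = b where
  G_{ij} = <φ_i, φ_j> and b_i = <f, φ_i>, with φ_0 = 1, φ_1 = x, φ_2 = x^2.
G =
  [2, 0, 2/3]
  [0, 2/3, 0]
  [2/3, 0, 2/5],
b = (-2/5, -8/5, -86/105).
Solving gives a_0 = 38/35, a_1 = -12/5, a_2 = -27/7, so
  g(x) = -27*x^2/7 - 12*x/5 + 38/35.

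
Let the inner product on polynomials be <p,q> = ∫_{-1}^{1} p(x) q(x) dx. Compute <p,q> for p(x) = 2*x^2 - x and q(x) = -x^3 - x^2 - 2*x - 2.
<p,q> = -26/15

Expand the product: p(x)·q(x) = -2*x^5 - x^4 - 3*x^3 - 2*x^2 + 2*x.
∫_{-1}^{1} of each monomial x^k gives [2/(k+1) if k even, 0 if k odd]. Integrating term-by-term (or equivalently evaluating the antiderivative F(x) = -x^6/3 - x^5/5 - 3*x^4/4 - 2*x^3/3 + x^2 at the endpoints):
  F(1) − F(−1) = -19/20 − (47/60) = -26/15.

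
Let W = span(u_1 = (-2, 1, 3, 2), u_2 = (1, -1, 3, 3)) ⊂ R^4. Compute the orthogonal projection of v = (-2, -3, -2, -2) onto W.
proj_W(v) = (1/36, 7/36, -23/12, -61/36)

Set up U = [u_1 | ... | u_2] ∈ R^(4×2). The projector onto W = col(U) is P = U (U^T U)^(-1) U^T.
Compute U^T U =
  [18, 12]
  [12, 20],
and U^T v = (-9, -11).
Solve U^T U · c = U^T v for the coefficients: c = (-2/9, -5/12). The projection is proj_W(v) = U c.
Check: (v - proj_W(v)) · u_1 = 0  (should be 0).
Check: (v - proj_W(v)) · u_2 = 0  (should be 0).
Result: proj_W(v) = (1/36, 7/36, -23/12, -61/36).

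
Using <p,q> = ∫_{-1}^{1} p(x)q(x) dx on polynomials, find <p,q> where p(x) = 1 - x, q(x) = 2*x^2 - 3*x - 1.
<p,q> = 4/3

Expand the product: p(x)·q(x) = -2*x^3 + 5*x^2 - 2*x - 1.
∫_{-1}^{1} of each monomial x^k gives [2/(k+1) if k even, 0 if k odd]. Integrating term-by-term (or equivalently evaluating the antiderivative F(x) = -x^4/2 + 5*x^3/3 - x^2 - x at the endpoints):
  F(1) − F(−1) = -5/6 − (-13/6) = 4/3.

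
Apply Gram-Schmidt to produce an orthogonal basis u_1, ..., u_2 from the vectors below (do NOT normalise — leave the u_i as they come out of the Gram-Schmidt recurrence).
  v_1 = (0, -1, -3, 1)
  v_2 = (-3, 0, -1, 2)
Orthogonal basis:
  u_1 = (0, -1, -3, 1)
  u_2 = (-3, 5/11, 4/11, 17/11)

Apply the Gram-Schmidt recurrence
  u_1 = v_1
  u_i = v_i − Σ_{j<i} ((v_i · u_j) / (u_j · u_j)) · u_j.

Step by step this gives:
  u_1 = (0, -1, -3, 1)
  u_2 = (-3, 5/11, 4/11, 17/11)

Orthogonality check:
  u_2 · u_1 = 0 (should be 0)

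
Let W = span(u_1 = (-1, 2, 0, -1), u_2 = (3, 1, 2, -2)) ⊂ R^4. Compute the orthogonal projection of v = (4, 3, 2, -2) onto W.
proj_W(v) = (353/107, 232/107, 268/107, -317/107)

Set up U = [u_1 | ... | u_2] ∈ R^(4×2). The projector onto W = col(U) is P = U (U^T U)^(-1) U^T.
Compute U^T U =
  [6, 1]
  [1, 18],
and U^T v = (4, 23).
Solve U^T U · c = U^T v for the coefficients: c = (49/107, 134/107). The projection is proj_W(v) = U c.
Check: (v - proj_W(v)) · u_1 = 0  (should be 0).
Check: (v - proj_W(v)) · u_2 = 0  (should be 0).
Result: proj_W(v) = (353/107, 232/107, 268/107, -317/107).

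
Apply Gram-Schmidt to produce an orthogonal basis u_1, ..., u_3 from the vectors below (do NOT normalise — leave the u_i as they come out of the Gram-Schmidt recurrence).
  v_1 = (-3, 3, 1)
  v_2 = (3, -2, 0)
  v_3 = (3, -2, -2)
Orthogonal basis:
  u_1 = (-3, 3, 1)
  u_2 = (12/19, 7/19, 15/19)
  u_3 = (6/11, 9/11, -9/11)

Apply the Gram-Schmidt recurrence
  u_1 = v_1
  u_i = v_i − Σ_{j<i} ((v_i · u_j) / (u_j · u_j)) · u_j.

Step by step this gives:
  u_1 = (-3, 3, 1)
  u_2 = (12/19, 7/19, 15/19)
  u_3 = (6/11, 9/11, -9/11)

Orthogonality check:
  u_2 · u_1 = 0 (should be 0)
  u_3 · u_1 = 0 (should be 0)
  u_3 · u_2 = 0 (should be 0)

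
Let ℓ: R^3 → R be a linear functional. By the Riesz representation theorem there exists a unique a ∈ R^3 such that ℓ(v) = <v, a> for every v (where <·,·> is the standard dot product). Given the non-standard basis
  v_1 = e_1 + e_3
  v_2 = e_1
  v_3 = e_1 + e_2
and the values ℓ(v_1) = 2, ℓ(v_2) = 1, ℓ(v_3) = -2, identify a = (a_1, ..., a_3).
a = (1, -3, 1)

Write a = (a_1, ..., a_3) in the standard basis. For each basis vector v_i, ℓ(v_i) = <v_i, a> is a linear equation in the a_j's. Collect the n equations into a matrix system V a = ℓ, where row i of V is v_i (expressed in the standard basis). Since V is invertible (lower-triangular with 1s on the diagonal, up to permutation), solve by back-substitution:
  V =
[[1, 0, 1],
 [1, 0, 0],
 [1, 1, 0]]
  V a = (2, 1, -2)
Solving gives a = (1, -3, 1).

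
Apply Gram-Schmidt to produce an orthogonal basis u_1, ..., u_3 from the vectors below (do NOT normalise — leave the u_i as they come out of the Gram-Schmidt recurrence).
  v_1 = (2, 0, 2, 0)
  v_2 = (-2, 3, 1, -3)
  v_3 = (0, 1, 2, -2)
Orthogonal basis:
  u_1 = (2, 0, 2, 0)
  u_2 = (-3/2, 3, 3/2, -3)
  u_3 = (-1/5, -3/5, 1/5, -2/5)

Apply the Gram-Schmidt recurrence
  u_1 = v_1
  u_i = v_i − Σ_{j<i} ((v_i · u_j) / (u_j · u_j)) · u_j.

Step by step this gives:
  u_1 = (2, 0, 2, 0)
  u_2 = (-3/2, 3, 3/2, -3)
  u_3 = (-1/5, -3/5, 1/5, -2/5)

Orthogonality check:
  u_2 · u_1 = 0 (should be 0)
  u_3 · u_1 = 0 (should be 0)
  u_3 · u_2 = 0 (should be 0)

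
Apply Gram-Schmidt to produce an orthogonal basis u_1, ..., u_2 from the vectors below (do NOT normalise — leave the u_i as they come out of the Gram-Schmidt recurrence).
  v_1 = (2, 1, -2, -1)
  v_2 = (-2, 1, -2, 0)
Orthogonal basis:
  u_1 = (2, 1, -2, -1)
  u_2 = (-11/5, 9/10, -9/5, 1/10)

Apply the Gram-Schmidt recurrence
  u_1 = v_1
  u_i = v_i − Σ_{j<i} ((v_i · u_j) / (u_j · u_j)) · u_j.

Step by step this gives:
  u_1 = (2, 1, -2, -1)
  u_2 = (-11/5, 9/10, -9/5, 1/10)

Orthogonality check:
  u_2 · u_1 = 0 (should be 0)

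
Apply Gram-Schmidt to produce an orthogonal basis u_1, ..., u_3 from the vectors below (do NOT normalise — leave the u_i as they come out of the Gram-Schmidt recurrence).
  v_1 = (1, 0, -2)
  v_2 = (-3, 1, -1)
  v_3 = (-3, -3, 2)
Orthogonal basis:
  u_1 = (1, 0, -2)
  u_2 = (-14/5, 1, -7/5)
  u_3 = (-25/27, -175/54, -25/54)

Apply the Gram-Schmidt recurrence
  u_1 = v_1
  u_i = v_i − Σ_{j<i} ((v_i · u_j) / (u_j · u_j)) · u_j.

Step by step this gives:
  u_1 = (1, 0, -2)
  u_2 = (-14/5, 1, -7/5)
  u_3 = (-25/27, -175/54, -25/54)

Orthogonality check:
  u_2 · u_1 = 0 (should be 0)
  u_3 · u_1 = 0 (should be 0)
  u_3 · u_2 = 0 (should be 0)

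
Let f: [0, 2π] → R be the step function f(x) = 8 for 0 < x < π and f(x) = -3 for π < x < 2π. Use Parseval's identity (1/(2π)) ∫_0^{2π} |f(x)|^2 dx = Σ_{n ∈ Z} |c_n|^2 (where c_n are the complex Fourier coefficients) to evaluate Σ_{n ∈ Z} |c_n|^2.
Σ |c_n|^2 = 73/2

Parseval equates the L^2 energy of f (normalised by 1/(2π)) with the ℓ^2 sum of its Fourier coefficients: (1/(2π)) ∫_0^{2π} |f|^2 = Σ |c_n|^2.
Compute the left side: (1/(2π)) [∫_0^π 8^2 dx + ∫_π^{2π} (-3)^2 dx] = (1/(2π)) · (64π + 9π) = (64 + 9)/2 = 73/2.
So Σ_{n ∈ Z} |c_n|^2 = 73/2.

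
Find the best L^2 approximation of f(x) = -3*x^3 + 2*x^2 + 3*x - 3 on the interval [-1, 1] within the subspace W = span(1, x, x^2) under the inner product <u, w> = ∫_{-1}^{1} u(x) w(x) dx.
g(x) = 2*x^2 + 6*x/5 - 3

The best approximation g ∈ W is the orthogonal projection of f onto W. Writing g = a_0 + a_1 x + a_2 x^2, the coefficients solve the normal equations G · a = b where
  G_{ij} = <φ_i, φ_j> and b_i = <f, φ_i>, with φ_0 = 1, φ_1 = x, φ_2 = x^2.
G =
  [2, 0, 2/3]
  [0, 2/3, 0]
  [2/3, 0, 2/5],
b = (-14/3, 4/5, -6/5).
Solving gives a_0 = -3, a_1 = 6/5, a_2 = 2, so
  g(x) = 2*x^2 + 6*x/5 - 3.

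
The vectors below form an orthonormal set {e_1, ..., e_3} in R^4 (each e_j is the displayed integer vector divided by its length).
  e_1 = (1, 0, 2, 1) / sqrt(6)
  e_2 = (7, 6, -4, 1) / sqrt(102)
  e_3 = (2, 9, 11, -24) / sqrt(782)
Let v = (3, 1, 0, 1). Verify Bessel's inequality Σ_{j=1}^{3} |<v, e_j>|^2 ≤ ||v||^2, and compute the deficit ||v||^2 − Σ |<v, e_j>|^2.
Σ |<v, e_j>|^2 = 481/46; ||v||^2 = 11; deficit = 25/46

Write each e_j = u_j / sqrt(<u_j, u_j>) where u_j is the displayed integer vector. Then <v, e_j> = <v, u_j> / sqrt(<u_j, u_j>), so |<v, e_j>|^2 = <v, u_j>^2 / <u_j, u_j>.
Coefficients: <v, e_1> = 4/sqrt(6), <v, e_2> = 28/sqrt(102), <v, e_3> = -9/sqrt(782).
Square and sum: Σ |<v, e_j>|^2 = 481/46.
Compute ||v||^2 = v·v = 11.
Deficit = 11 − 481/46 = 25/46 ≥ 0, confirming Bessel's inequality. (The deficit equals ||v − Σ <v,e_j> e_j||^2, the squared distance from v to span{e_j}.)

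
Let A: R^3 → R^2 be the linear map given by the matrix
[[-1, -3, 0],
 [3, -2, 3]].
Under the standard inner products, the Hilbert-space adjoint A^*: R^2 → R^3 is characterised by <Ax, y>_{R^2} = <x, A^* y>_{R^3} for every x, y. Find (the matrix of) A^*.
A^* = A^T =
[[-1, 3],
 [-3, -2],
 [0, 3]]

For real matrices with standard dot products, the defining identity <Ax, y> = <x, A^* y> gives (Ax)^T y = x^T (A^*) y, i.e. x^T A^T y = x^T (A^*) y. Since this holds for all x, y, we must have A^* = A^T. Therefore
A^* =
[[-1, 3],
 [-3, -2],
 [0, 3]].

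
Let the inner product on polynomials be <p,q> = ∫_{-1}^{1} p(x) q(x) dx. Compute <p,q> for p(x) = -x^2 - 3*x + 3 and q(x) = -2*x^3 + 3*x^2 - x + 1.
<p,q> = 218/15

Expand the product: p(x)·q(x) = 2*x^5 + 3*x^4 - 14*x^3 + 11*x^2 - 6*x + 3.
∫_{-1}^{1} of each monomial x^k gives [2/(k+1) if k even, 0 if k odd]. Integrating term-by-term (or equivalently evaluating the antiderivative F(x) = x^6/3 + 3*x^5/5 - 7*x^4/2 + 11*x^3/3 - 3*x^2 + 3*x at the endpoints):
  F(1) − F(−1) = 11/10 − (-403/30) = 218/15.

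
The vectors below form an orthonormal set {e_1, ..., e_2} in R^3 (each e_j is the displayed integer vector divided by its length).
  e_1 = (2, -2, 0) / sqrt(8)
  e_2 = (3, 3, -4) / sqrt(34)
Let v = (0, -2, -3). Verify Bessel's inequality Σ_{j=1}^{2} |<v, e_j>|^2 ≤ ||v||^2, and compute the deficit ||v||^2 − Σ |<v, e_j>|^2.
Σ |<v, e_j>|^2 = 52/17; ||v||^2 = 13; deficit = 169/17

Write each e_j = u_j / sqrt(<u_j, u_j>) where u_j is the displayed integer vector. Then <v, e_j> = <v, u_j> / sqrt(<u_j, u_j>), so |<v, e_j>|^2 = <v, u_j>^2 / <u_j, u_j>.
Coefficients: <v, e_1> = 4/sqrt(8), <v, e_2> = 6/sqrt(34).
Square and sum: Σ |<v, e_j>|^2 = 52/17.
Compute ||v||^2 = v·v = 13.
Deficit = 13 − 52/17 = 169/17 ≥ 0, confirming Bessel's inequality. (The deficit equals ||v − Σ <v,e_j> e_j||^2, the squared distance from v to span{e_j}.)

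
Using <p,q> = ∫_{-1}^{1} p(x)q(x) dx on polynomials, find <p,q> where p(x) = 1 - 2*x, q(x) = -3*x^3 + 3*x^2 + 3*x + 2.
<p,q> = 22/5

Expand the product: p(x)·q(x) = 6*x^4 - 9*x^3 - 3*x^2 - x + 2.
∫_{-1}^{1} of each monomial x^k gives [2/(k+1) if k even, 0 if k odd]. Integrating term-by-term (or equivalently evaluating the antiderivative F(x) = 6*x^5/5 - 9*x^4/4 - x^3 - x^2/2 + 2*x at the endpoints):
  F(1) − F(−1) = -11/20 − (-99/20) = 22/5.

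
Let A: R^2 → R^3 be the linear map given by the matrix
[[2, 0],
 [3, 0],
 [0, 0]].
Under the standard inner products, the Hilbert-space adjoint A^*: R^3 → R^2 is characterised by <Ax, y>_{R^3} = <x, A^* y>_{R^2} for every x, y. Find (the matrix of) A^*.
A^* = A^T =
[[2, 3, 0],
 [0, 0, 0]]

For real matrices with standard dot products, the defining identity <Ax, y> = <x, A^* y> gives (Ax)^T y = x^T (A^*) y, i.e. x^T A^T y = x^T (A^*) y. Since this holds for all x, y, we must have A^* = A^T. Therefore
A^* =
[[2, 3, 0],
 [0, 0, 0]].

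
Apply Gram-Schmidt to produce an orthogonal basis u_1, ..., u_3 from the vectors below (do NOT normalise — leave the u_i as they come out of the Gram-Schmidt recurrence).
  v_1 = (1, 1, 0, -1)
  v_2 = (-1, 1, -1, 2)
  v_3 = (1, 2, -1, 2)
Orthogonal basis:
  u_1 = (1, 1, 0, -1)
  u_2 = (-1/3, 5/3, -1, 4/3)
  u_3 = (18/17, -5/17, 3/17, 13/17)

Apply the Gram-Schmidt recurrence
  u_1 = v_1
  u_i = v_i − Σ_{j<i} ((v_i · u_j) / (u_j · u_j)) · u_j.

Step by step this gives:
  u_1 = (1, 1, 0, -1)
  u_2 = (-1/3, 5/3, -1, 4/3)
  u_3 = (18/17, -5/17, 3/17, 13/17)

Orthogonality check:
  u_2 · u_1 = 0 (should be 0)
  u_3 · u_1 = 0 (should be 0)
  u_3 · u_2 = 0 (should be 0)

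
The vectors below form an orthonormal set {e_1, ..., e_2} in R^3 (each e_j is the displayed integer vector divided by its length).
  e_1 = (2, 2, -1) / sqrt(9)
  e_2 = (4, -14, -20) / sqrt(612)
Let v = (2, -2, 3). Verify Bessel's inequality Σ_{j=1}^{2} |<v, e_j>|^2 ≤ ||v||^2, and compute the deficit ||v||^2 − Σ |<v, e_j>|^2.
Σ |<v, e_j>|^2 = 33/17; ||v||^2 = 17; deficit = 256/17

Write each e_j = u_j / sqrt(<u_j, u_j>) where u_j is the displayed integer vector. Then <v, e_j> = <v, u_j> / sqrt(<u_j, u_j>), so |<v, e_j>|^2 = <v, u_j>^2 / <u_j, u_j>.
Coefficients: <v, e_1> = -3/sqrt(9), <v, e_2> = -24/sqrt(612).
Square and sum: Σ |<v, e_j>|^2 = 33/17.
Compute ||v||^2 = v·v = 17.
Deficit = 17 − 33/17 = 256/17 ≥ 0, confirming Bessel's inequality. (The deficit equals ||v − Σ <v,e_j> e_j||^2, the squared distance from v to span{e_j}.)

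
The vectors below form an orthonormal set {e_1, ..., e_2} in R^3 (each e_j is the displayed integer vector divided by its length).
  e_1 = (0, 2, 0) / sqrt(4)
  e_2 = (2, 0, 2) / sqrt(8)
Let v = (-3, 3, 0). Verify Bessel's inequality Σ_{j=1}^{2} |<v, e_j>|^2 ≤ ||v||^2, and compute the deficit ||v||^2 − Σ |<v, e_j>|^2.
Σ |<v, e_j>|^2 = 27/2; ||v||^2 = 18; deficit = 9/2

Write each e_j = u_j / sqrt(<u_j, u_j>) where u_j is the displayed integer vector. Then <v, e_j> = <v, u_j> / sqrt(<u_j, u_j>), so |<v, e_j>|^2 = <v, u_j>^2 / <u_j, u_j>.
Coefficients: <v, e_1> = 6/sqrt(4), <v, e_2> = -6/sqrt(8).
Square and sum: Σ |<v, e_j>|^2 = 27/2.
Compute ||v||^2 = v·v = 18.
Deficit = 18 − 27/2 = 9/2 ≥ 0, confirming Bessel's inequality. (The deficit equals ||v − Σ <v,e_j> e_j||^2, the squared distance from v to span{e_j}.)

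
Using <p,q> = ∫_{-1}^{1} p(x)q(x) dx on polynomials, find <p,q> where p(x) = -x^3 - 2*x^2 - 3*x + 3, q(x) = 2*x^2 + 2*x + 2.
<p,q> = 104/15

Expand the product: p(x)·q(x) = -2*x^5 - 6*x^4 - 12*x^3 - 4*x^2 + 6.
∫_{-1}^{1} of each monomial x^k gives [2/(k+1) if k even, 0 if k odd]. Integrating term-by-term (or equivalently evaluating the antiderivative F(x) = -x^6/3 - 6*x^5/5 - 3*x^4 - 4*x^3/3 + 6*x at the endpoints):
  F(1) − F(−1) = 2/15 − (-34/5) = 104/15.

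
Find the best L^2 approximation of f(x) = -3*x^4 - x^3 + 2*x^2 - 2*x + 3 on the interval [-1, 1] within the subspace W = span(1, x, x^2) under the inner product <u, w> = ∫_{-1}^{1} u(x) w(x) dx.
g(x) = -4*x^2/7 - 13*x/5 + 114/35

The best approximation g ∈ W is the orthogonal projection of f onto W. Writing g = a_0 + a_1 x + a_2 x^2, the coefficients solve the normal equations G · a = b where
  G_{ij} = <φ_i, φ_j> and b_i = <f, φ_i>, with φ_0 = 1, φ_1 = x, φ_2 = x^2.
G =
  [2, 0, 2/3]
  [0, 2/3, 0]
  [2/3, 0, 2/5],
b = (92/15, -26/15, 68/35).
Solving gives a_0 = 114/35, a_1 = -13/5, a_2 = -4/7, so
  g(x) = -4*x^2/7 - 13*x/5 + 114/35.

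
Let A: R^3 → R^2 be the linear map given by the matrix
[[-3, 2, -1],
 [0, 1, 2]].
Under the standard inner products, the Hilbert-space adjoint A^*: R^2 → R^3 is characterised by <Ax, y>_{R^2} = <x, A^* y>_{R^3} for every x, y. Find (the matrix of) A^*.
A^* = A^T =
[[-3, 0],
 [2, 1],
 [-1, 2]]

For real matrices with standard dot products, the defining identity <Ax, y> = <x, A^* y> gives (Ax)^T y = x^T (A^*) y, i.e. x^T A^T y = x^T (A^*) y. Since this holds for all x, y, we must have A^* = A^T. Therefore
A^* =
[[-3, 0],
 [2, 1],
 [-1, 2]].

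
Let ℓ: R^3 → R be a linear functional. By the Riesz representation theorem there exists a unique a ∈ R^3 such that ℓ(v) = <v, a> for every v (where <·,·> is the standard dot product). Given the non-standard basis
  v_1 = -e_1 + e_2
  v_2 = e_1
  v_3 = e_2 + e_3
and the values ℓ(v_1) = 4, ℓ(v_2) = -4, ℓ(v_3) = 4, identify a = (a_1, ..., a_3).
a = (-4, 0, 4)

Write a = (a_1, ..., a_3) in the standard basis. For each basis vector v_i, ℓ(v_i) = <v_i, a> is a linear equation in the a_j's. Collect the n equations into a matrix system V a = ℓ, where row i of V is v_i (expressed in the standard basis). Since V is invertible (lower-triangular with 1s on the diagonal, up to permutation), solve by back-substitution:
  V =
[[-1, 1, 0],
 [1, 0, 0],
 [0, 1, 1]]
  V a = (4, -4, 4)
Solving gives a = (-4, 0, 4).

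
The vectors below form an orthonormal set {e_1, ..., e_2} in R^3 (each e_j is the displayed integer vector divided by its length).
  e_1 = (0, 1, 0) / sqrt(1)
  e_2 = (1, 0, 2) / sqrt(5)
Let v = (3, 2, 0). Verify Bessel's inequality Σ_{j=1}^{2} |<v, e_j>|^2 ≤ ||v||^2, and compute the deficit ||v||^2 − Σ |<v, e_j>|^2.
Σ |<v, e_j>|^2 = 29/5; ||v||^2 = 13; deficit = 36/5

Write each e_j = u_j / sqrt(<u_j, u_j>) where u_j is the displayed integer vector. Then <v, e_j> = <v, u_j> / sqrt(<u_j, u_j>), so |<v, e_j>|^2 = <v, u_j>^2 / <u_j, u_j>.
Coefficients: <v, e_1> = 2/sqrt(1), <v, e_2> = 3/sqrt(5).
Square and sum: Σ |<v, e_j>|^2 = 29/5.
Compute ||v||^2 = v·v = 13.
Deficit = 13 − 29/5 = 36/5 ≥ 0, confirming Bessel's inequality. (The deficit equals ||v − Σ <v,e_j> e_j||^2, the squared distance from v to span{e_j}.)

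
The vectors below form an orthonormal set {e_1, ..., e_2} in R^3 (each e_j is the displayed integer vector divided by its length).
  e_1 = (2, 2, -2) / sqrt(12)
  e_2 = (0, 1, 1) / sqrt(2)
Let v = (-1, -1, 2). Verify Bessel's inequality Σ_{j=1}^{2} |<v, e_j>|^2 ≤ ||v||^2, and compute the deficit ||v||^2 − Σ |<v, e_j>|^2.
Σ |<v, e_j>|^2 = 35/6; ||v||^2 = 6; deficit = 1/6

Write each e_j = u_j / sqrt(<u_j, u_j>) where u_j is the displayed integer vector. Then <v, e_j> = <v, u_j> / sqrt(<u_j, u_j>), so |<v, e_j>|^2 = <v, u_j>^2 / <u_j, u_j>.
Coefficients: <v, e_1> = -8/sqrt(12), <v, e_2> = 1/sqrt(2).
Square and sum: Σ |<v, e_j>|^2 = 35/6.
Compute ||v||^2 = v·v = 6.
Deficit = 6 − 35/6 = 1/6 ≥ 0, confirming Bessel's inequality. (The deficit equals ||v − Σ <v,e_j> e_j||^2, the squared distance from v to span{e_j}.)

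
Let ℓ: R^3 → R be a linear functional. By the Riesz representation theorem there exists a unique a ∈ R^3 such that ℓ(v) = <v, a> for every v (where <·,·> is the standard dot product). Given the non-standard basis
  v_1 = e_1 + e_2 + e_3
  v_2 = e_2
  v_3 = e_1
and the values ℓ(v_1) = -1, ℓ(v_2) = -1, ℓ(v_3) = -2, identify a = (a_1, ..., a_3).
a = (-2, -1, 2)

Write a = (a_1, ..., a_3) in the standard basis. For each basis vector v_i, ℓ(v_i) = <v_i, a> is a linear equation in the a_j's. Collect the n equations into a matrix system V a = ℓ, where row i of V is v_i (expressed in the standard basis). Since V is invertible (lower-triangular with 1s on the diagonal, up to permutation), solve by back-substitution:
  V =
[[1, 1, 1],
 [0, 1, 0],
 [1, 0, 0]]
  V a = (-1, -1, -2)
Solving gives a = (-2, -1, 2).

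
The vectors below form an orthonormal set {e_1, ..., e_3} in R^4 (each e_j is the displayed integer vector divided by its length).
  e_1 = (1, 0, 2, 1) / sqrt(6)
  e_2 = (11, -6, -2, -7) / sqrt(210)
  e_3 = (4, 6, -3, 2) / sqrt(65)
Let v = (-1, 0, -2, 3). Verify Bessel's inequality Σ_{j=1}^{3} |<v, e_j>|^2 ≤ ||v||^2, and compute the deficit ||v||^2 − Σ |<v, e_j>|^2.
Σ |<v, e_j>|^2 = 70/13; ||v||^2 = 14; deficit = 112/13

Write each e_j = u_j / sqrt(<u_j, u_j>) where u_j is the displayed integer vector. Then <v, e_j> = <v, u_j> / sqrt(<u_j, u_j>), so |<v, e_j>|^2 = <v, u_j>^2 / <u_j, u_j>.
Coefficients: <v, e_1> = -2/sqrt(6), <v, e_2> = -28/sqrt(210), <v, e_3> = 8/sqrt(65).
Square and sum: Σ |<v, e_j>|^2 = 70/13.
Compute ||v||^2 = v·v = 14.
Deficit = 14 − 70/13 = 112/13 ≥ 0, confirming Bessel's inequality. (The deficit equals ||v − Σ <v,e_j> e_j||^2, the squared distance from v to span{e_j}.)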